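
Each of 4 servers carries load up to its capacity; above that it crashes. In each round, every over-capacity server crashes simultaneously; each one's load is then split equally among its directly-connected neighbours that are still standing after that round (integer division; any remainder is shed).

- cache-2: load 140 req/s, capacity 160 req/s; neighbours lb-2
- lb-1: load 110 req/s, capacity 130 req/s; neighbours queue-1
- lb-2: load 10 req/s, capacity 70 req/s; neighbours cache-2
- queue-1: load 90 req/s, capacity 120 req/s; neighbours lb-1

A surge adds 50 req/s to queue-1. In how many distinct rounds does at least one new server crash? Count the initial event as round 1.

2

Round 1 — queue-1 at 140 > 120. queue-1 crashes.
  queue-1 sheds 140 req/s to lb-1: 140 each.
    lb-1: 110+140 = 250 > 130
Round 2 — lb-1 crashes.
  lb-1 sheds 250 req/s: no online neighbours, lost.
No further crashes.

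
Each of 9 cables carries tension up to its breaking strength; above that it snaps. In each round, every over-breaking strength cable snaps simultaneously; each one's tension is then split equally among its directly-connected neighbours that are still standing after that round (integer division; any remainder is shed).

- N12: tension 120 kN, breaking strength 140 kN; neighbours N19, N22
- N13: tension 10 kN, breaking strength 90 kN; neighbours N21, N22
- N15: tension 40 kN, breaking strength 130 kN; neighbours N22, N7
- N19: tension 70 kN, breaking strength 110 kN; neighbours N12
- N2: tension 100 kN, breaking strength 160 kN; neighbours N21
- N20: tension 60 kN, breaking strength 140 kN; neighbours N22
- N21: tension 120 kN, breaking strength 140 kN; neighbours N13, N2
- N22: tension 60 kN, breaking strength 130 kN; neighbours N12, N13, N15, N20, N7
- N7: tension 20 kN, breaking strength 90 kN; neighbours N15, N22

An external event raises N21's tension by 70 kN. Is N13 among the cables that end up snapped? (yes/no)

Round 1 — N21 at 190 > 140. N21 snaps.
  N21 sheds 190 kN to N13, N2: 95 each.
    N13: 10+95 = 105 > 90
    N2: 100+95 = 195 > 160
Round 2 — N13, N2 snap.
  N13 sheds 105 kN to N22: 105 each.
    N22: 60+105 = 165 > 130
  N2 sheds 195 kN: no online neighbours, lost.
Round 3 — N22 snaps.
  N22 sheds 165 kN to N12, N15, N20, N7: 41 each (1 lost).
    N12: 120+41 = 161 > 140
    N15: 40+41 = 81 ≤ 130
    N20: 60+41 = 101 ≤ 140
    N7: 20+41 = 61 ≤ 90
Round 4 — N12 snaps.
  N12 sheds 161 kN to N19: 161 each.
    N19: 70+161 = 231 > 110
Round 5 — N19 snaps.
  N19 sheds 231 kN: no online neighbours, lost.
No further breaks.

yes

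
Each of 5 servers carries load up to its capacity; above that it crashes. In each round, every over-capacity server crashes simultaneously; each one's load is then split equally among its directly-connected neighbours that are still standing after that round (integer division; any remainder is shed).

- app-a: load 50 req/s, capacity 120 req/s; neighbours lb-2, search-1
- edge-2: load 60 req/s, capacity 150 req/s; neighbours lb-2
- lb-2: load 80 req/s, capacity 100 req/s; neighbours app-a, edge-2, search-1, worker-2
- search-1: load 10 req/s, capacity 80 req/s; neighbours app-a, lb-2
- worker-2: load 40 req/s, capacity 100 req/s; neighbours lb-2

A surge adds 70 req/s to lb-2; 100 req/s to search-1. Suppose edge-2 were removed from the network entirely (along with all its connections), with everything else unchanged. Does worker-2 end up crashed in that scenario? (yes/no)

With edge-2 removed:
Round 1 — lb-2 at 150 > 100; search-1 at 110 > 80. lb-2, search-1 crash.
  lb-2 sheds 150 req/s to app-a, worker-2: 75 each.
    app-a: 50+75 = 125 > 120
    worker-2: 40+75 = 115 > 100
  search-1 sheds 110 req/s to app-a: 110 each.
    app-a: 125+110 = 235 > 120
Round 2 — app-a, worker-2 crash.
  app-a sheds 235 req/s: no online neighbours, lost.
  worker-2 sheds 115 req/s: no online neighbours, lost.
No further crashes.

yes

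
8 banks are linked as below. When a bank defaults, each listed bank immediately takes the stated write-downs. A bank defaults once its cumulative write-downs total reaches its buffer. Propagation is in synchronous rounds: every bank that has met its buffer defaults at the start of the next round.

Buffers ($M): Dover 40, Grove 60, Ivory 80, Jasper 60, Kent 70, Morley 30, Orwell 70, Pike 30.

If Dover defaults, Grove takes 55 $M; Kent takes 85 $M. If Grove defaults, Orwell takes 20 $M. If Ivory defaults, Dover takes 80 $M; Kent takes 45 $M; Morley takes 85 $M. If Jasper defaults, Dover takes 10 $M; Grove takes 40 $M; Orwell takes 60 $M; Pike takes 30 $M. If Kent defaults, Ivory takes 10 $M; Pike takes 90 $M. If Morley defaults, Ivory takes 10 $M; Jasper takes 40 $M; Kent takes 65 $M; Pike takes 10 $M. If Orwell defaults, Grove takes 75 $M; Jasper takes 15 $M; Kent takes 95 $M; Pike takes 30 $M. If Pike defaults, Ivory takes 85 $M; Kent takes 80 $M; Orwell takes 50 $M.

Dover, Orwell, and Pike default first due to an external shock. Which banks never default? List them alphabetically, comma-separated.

Round 1 — Dover, Orwell, Pike default (initial).
  Grove: +55+75 → 130 ≥ 60
  Ivory: +85 → 85 ≥ 80
  Jasper: +15 → 15 < 60
  Kent: +85+95+80 → 260 ≥ 70
Round 2 — Grove, Ivory, Kent default.
  Morley: +85 → 85 ≥ 30
Round 3 — Morley defaults.
  Jasper: +40 → 55 < 60
No further defaults.

Jasper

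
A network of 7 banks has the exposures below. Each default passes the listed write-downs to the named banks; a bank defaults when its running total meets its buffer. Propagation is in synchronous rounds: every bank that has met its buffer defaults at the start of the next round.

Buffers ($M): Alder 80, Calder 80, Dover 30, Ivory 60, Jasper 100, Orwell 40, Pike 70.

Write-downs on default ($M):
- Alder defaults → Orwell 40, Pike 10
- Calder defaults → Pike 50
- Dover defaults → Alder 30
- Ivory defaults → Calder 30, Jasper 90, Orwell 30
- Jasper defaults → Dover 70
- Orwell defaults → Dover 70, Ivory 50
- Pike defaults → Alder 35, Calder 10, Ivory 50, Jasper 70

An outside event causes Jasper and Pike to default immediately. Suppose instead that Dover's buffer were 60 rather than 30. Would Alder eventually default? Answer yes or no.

With Dover's buffer at 60:
Round 1 — Jasper, Pike default (initial).
  Alder: +35 → 35 < 80
  Calder: +10 → 10 < 80
  Dover: +70 → 70 ≥ 60
  Ivory: +50 → 50 < 60
Round 2 — Dover defaults.
  Alder: +30 → 65 < 80
No further defaults.

no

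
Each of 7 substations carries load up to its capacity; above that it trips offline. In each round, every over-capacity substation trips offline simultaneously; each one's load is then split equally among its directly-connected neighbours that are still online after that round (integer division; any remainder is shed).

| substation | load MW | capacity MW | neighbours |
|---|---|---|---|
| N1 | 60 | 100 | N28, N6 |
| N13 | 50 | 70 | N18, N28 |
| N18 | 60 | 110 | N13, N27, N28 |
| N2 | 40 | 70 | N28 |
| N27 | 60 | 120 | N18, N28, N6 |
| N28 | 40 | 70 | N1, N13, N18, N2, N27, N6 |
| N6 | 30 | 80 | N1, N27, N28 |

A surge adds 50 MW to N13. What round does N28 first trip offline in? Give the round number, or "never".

2

Round 1 — N13 at 100 > 70. N13 trips offline.
  N13 sheds 100 MW to N18, N28: 50 each.
    N18: 60+50 = 110 ≤ 110
    N28: 40+50 = 90 > 70
Round 2 — N28 trips offline.
  N28 sheds 90 MW to N1, N18, N2, N27, N6: 18 each.
    N1: 60+18 = 78 ≤ 100
    N18: 110+18 = 128 > 110
    N2: 40+18 = 58 ≤ 70
    N27: 60+18 = 78 ≤ 120
    N6: 30+18 = 48 ≤ 80
Round 3 — N18 trips offline.
  N18 sheds 128 MW to N27: 128 each.
    N27: 78+128 = 206 > 120
Round 4 — N27 trips offline.
  N27 sheds 206 MW to N6: 206 each.
    N6: 48+206 = 254 > 80
Round 5 — N6 trips offline.
  N6 sheds 254 MW to N1: 254 each.
    N1: 78+254 = 332 > 100
Round 6 — N1 trips offline.
  N1 sheds 332 MW: no online neighbours, lost.
No further trips.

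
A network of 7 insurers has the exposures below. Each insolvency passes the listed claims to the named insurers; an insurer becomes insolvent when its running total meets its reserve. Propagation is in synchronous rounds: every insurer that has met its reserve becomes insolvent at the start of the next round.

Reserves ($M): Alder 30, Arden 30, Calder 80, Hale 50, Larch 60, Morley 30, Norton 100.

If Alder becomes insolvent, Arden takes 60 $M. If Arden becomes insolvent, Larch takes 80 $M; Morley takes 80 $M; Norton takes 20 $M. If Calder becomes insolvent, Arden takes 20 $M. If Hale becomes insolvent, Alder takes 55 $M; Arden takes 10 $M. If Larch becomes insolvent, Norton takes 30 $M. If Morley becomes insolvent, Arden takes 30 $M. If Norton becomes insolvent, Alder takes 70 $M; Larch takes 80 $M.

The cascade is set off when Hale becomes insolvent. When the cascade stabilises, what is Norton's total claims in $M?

Round 1 — Hale becomes insolvent (initial).
  Alder: +55 → 55 ≥ 30
  Arden: +10 → 10 < 30
Round 2 — Alder becomes insolvent.
  Arden: +60 → 70 ≥ 30
Round 3 — Arden becomes insolvent.
  Larch: +80 → 80 ≥ 60
  Morley: +80 → 80 ≥ 30
  Norton: +20 → 20 < 100
Round 4 — Larch, Morley become insolvent.
  Norton: +30 → 50 < 100
No further insolvencies.

50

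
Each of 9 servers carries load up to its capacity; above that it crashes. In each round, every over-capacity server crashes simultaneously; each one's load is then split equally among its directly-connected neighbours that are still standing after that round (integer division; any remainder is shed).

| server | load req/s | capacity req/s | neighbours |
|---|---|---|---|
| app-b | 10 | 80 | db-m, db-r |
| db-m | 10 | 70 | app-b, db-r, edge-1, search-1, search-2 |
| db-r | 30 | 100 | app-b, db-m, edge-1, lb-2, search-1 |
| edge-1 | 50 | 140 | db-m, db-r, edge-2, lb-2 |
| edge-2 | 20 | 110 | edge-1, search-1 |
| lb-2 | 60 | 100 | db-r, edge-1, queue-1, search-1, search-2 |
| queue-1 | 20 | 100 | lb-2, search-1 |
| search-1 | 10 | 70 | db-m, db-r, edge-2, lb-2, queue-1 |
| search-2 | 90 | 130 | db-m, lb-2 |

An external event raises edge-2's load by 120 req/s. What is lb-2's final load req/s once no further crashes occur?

80

Round 1 — edge-2 at 140 > 110. edge-2 crashes.
  edge-2 sheds 140 req/s to edge-1, search-1: 70 each.
    edge-1: 50+70 = 120 ≤ 140
    search-1: 10+70 = 80 > 70
Round 2 — search-1 crashes.
  search-1 sheds 80 req/s to db-m, db-r, lb-2, queue-1: 20 each.
    db-m: 10+20 = 30 ≤ 70
    db-r: 30+20 = 50 ≤ 100
    lb-2: 60+20 = 80 ≤ 100
    queue-1: 20+20 = 40 ≤ 100
No further crashes.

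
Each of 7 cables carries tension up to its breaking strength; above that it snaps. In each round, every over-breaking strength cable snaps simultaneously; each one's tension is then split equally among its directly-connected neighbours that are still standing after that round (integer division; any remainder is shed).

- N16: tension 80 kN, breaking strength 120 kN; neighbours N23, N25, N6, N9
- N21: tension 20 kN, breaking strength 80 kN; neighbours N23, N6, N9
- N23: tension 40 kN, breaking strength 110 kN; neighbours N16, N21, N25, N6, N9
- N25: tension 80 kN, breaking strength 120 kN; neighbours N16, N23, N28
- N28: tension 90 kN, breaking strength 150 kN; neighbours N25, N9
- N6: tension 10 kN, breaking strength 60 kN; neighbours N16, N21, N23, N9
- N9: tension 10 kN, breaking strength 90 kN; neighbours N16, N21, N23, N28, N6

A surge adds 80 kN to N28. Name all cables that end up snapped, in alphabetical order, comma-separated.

Round 1 — N28 at 170 > 150. N28 snaps.
  N28 sheds 170 kN to N25, N9: 85 each.
    N25: 80+85 = 165 > 120
    N9: 10+85 = 95 > 90
Round 2 — N25, N9 snap.
  N25 sheds 165 kN to N16, N23: 82 each (1 lost).
    N16: 80+82 = 162 > 120
    N23: 40+82 = 122 > 110
  N9 sheds 95 kN to N16, N21, N23, N6: 23 each (3 lost).
    N16: 162+23 = 185 > 120
    N21: 20+23 = 43 ≤ 80
    N23: 122+23 = 145 > 110
    N6: 10+23 = 33 ≤ 60
Round 3 — N16, N23 snap.
  N16 sheds 185 kN to N6: 185 each.
    N6: 33+185 = 218 > 60
  N23 sheds 145 kN to N21, N6: 72 each (1 lost).
    N21: 43+72 = 115 > 80
    N6: 218+72 = 290 > 60
Round 4 — N21, N6 snap.
  N21 sheds 115 kN: no online neighbours, lost.
  N6 sheds 290 kN: no online neighbours, lost.
No further breaks.

N16, N21, N23, N25, N28, N6, N9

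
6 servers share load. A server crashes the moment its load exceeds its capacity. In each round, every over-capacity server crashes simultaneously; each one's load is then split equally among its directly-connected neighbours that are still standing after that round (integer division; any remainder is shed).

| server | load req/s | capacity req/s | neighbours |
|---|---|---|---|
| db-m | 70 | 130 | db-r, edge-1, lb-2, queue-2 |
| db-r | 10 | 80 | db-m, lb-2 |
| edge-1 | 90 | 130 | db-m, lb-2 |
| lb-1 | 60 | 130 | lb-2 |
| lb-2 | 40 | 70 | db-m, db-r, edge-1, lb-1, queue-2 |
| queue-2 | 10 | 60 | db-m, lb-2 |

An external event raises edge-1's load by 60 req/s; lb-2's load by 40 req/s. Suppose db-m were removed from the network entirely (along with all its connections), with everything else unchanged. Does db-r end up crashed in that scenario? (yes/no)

With db-m removed:
Round 1 — edge-1 at 150 > 130; lb-2 at 80 > 70. edge-1, lb-2 crash.
  edge-1 sheds 150 req/s: no online neighbours, lost.
  lb-2 sheds 80 req/s to db-r, lb-1, queue-2: 26 each (2 lost).
    db-r: 10+26 = 36 ≤ 80
    lb-1: 60+26 = 86 ≤ 130
    queue-2: 10+26 = 36 ≤ 60
No further crashes.

no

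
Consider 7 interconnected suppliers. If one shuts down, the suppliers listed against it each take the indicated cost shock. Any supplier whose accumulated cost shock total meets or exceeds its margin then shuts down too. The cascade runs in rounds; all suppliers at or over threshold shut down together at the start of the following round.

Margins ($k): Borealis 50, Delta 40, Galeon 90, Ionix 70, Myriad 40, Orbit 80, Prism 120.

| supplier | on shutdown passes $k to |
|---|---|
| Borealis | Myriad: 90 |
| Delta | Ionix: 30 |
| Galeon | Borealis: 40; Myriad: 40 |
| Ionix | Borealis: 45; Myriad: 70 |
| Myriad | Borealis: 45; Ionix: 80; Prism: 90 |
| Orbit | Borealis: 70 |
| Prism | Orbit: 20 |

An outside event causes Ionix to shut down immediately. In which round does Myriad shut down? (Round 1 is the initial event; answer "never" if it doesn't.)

Round 1 — Ionix shuts down (initial).
  Borealis: +45 → 45 < 50
  Myriad: +70 → 70 ≥ 40
Round 2 — Myriad shuts down.
  Borealis: +45 → 90 ≥ 50
  Prism: +90 → 90 < 120
Round 3 — Borealis shuts down.
No further shutdowns.

2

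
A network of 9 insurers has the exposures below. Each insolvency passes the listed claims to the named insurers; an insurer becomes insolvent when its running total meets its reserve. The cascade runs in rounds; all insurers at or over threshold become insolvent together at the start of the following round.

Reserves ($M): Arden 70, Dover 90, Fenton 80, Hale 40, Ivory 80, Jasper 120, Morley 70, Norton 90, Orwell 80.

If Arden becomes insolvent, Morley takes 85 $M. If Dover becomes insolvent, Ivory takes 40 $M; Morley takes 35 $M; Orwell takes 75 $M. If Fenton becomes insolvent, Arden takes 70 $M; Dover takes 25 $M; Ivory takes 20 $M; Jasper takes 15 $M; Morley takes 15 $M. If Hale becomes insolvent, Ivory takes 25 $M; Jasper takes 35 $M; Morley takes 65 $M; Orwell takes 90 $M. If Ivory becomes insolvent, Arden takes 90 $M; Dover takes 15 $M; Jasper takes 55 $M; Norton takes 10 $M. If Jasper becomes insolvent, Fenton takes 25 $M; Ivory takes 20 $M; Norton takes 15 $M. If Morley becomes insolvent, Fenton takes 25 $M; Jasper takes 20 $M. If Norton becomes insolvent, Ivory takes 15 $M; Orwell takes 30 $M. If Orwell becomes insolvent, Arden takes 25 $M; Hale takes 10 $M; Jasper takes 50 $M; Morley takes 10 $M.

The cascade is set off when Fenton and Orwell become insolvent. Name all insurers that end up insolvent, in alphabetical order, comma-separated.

Round 1 — Fenton, Orwell become insolvent (initial).
  Arden: +70+25 → 95 ≥ 70
  Dover: +25 → 25 < 90
  Hale: +10 → 10 < 40
  Ivory: +20 → 20 < 80
  Jasper: +15+50 → 65 < 120
  Morley: +15+10 → 25 < 70
Round 2 — Arden becomes insolvent.
  Morley: +85 → 110 ≥ 70
Round 3 — Morley becomes insolvent.
  Jasper: +20 → 85 < 120
No further insolvencies.

Arden, Fenton, Morley, Orwell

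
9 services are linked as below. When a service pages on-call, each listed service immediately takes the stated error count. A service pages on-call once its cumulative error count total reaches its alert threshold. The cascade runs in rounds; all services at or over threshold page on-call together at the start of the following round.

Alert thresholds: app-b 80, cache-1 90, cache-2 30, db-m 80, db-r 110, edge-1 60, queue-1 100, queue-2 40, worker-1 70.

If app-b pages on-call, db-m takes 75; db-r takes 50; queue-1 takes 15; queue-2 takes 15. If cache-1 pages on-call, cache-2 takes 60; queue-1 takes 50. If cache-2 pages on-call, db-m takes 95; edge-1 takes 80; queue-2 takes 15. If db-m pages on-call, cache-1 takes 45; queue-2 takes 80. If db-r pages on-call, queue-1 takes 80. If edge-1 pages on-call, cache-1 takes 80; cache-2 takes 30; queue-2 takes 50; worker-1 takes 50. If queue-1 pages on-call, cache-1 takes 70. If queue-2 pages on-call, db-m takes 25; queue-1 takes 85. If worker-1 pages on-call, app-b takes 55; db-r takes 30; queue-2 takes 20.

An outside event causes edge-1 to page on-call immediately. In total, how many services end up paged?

6

Round 1 — edge-1 pages on-call (initial).
  cache-1: +80 → 80 < 90
  cache-2: +30 → 30 ≥ 30
  queue-2: +50 → 50 ≥ 40
  worker-1: +50 → 50 < 70
Round 2 — cache-2, queue-2 page on-call.
  db-m: +95+25 → 120 ≥ 80
  queue-1: +85 → 85 < 100
Round 3 — db-m pages on-call.
  cache-1: +45 → 125 ≥ 90
Round 4 — cache-1 pages on-call.
  queue-1: +50 → 135 ≥ 100
Round 5 — queue-1 pages on-call.
No further pages.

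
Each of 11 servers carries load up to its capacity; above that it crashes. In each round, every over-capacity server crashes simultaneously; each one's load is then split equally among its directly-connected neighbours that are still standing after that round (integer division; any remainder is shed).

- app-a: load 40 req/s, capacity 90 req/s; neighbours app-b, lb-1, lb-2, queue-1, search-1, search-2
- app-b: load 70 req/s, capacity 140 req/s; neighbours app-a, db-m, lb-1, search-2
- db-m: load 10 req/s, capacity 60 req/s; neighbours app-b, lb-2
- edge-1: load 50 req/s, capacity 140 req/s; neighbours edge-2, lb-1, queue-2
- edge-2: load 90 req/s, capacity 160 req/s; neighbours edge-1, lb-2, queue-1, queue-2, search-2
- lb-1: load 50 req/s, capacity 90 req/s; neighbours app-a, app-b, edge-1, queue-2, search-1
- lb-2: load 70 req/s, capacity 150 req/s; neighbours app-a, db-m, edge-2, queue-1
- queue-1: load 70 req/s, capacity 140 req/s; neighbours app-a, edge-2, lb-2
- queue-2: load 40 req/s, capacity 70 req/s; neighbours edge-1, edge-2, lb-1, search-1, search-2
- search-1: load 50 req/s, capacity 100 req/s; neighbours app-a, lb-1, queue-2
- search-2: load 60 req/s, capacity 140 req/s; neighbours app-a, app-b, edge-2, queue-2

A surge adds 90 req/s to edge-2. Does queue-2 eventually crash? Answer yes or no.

Round 1 — edge-2 at 180 > 160. edge-2 crashes.
  edge-2 sheds 180 req/s to edge-1, lb-2, queue-1, queue-2, search-2: 36 each.
    edge-1: 50+36 = 86 ≤ 140
    lb-2: 70+36 = 106 ≤ 150
    queue-1: 70+36 = 106 ≤ 140
    queue-2: 40+36 = 76 > 70
    search-2: 60+36 = 96 ≤ 140
Round 2 — queue-2 crashes.
  queue-2 sheds 76 req/s to edge-1, lb-1, search-1, search-2: 19 each.
    edge-1: 86+19 = 105 ≤ 140
    lb-1: 50+19 = 69 ≤ 90
    search-1: 50+19 = 69 ≤ 100
    search-2: 96+19 = 115 ≤ 140
No further crashes.

yes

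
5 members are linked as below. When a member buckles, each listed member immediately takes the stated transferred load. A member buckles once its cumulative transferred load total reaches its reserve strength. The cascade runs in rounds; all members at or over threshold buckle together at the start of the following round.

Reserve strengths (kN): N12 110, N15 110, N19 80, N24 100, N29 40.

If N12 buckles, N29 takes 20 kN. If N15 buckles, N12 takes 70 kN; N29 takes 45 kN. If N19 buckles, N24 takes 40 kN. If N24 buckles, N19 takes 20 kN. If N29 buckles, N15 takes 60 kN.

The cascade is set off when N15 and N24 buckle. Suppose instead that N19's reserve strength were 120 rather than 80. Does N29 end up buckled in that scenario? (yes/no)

With N19's reserve strength at 120:
Round 1 — N15, N24 buckle (initial).
  N12: +70 → 70 < 110
  N19: +20 → 20 < 120
  N29: +45 → 45 ≥ 40
Round 2 — N29 buckles.
No further bucklings.

yes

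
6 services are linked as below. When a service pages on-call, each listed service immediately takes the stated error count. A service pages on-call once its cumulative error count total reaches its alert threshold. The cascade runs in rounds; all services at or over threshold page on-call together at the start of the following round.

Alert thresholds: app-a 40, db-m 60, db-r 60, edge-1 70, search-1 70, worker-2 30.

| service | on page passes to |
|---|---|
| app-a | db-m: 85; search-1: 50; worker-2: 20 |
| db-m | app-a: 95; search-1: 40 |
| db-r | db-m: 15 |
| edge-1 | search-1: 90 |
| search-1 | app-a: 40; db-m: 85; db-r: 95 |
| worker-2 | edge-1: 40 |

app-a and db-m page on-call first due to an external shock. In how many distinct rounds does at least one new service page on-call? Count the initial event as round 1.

3

Round 1 — app-a, db-m page on-call (initial).
  search-1: +50+40 → 90 ≥ 70
  worker-2: +20 → 20 < 30
Round 2 — search-1 pages on-call.
  db-r: +95 → 95 ≥ 60
Round 3 — db-r pages on-call.
No further pages.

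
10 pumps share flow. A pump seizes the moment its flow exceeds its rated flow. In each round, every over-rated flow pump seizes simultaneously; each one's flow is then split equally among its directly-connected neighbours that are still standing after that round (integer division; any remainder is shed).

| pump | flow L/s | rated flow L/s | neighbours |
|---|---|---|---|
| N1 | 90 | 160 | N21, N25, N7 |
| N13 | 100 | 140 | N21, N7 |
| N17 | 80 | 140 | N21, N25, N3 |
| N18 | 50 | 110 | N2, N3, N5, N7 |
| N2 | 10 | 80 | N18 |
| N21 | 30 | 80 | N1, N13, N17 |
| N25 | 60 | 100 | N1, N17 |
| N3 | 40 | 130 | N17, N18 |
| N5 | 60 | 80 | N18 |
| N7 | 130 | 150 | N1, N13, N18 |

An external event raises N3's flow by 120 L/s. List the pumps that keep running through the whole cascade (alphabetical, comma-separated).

N2

Round 1 — N3 at 160 > 130. N3 seizes.
  N3 sheds 160 L/s to N17, N18: 80 each.
    N17: 80+80 = 160 > 140
    N18: 50+80 = 130 > 110
Round 2 — N17, N18 seize.
  N17 sheds 160 L/s to N21, N25: 80 each.
    N21: 30+80 = 110 > 80
    N25: 60+80 = 140 > 100
  N18 sheds 130 L/s to N2, N5, N7: 43 each (1 lost).
    N2: 10+43 = 53 ≤ 80
    N5: 60+43 = 103 > 80
    N7: 130+43 = 173 > 150
Round 3 — N21, N25, N5, N7 seize.
  N21 sheds 110 L/s to N1, N13: 55 each.
    N1: 90+55 = 145 ≤ 160
    N13: 100+55 = 155 > 140
  N25 sheds 140 L/s to N1: 140 each.
    N1: 145+140 = 285 > 160
  N5 sheds 103 L/s: no online neighbours, lost.
  N7 sheds 173 L/s to N1, N13: 86 each (1 lost).
    N1: 285+86 = 371 > 160
    N13: 155+86 = 241 > 140
Round 4 — N1, N13 seize.
  N1 sheds 371 L/s: no online neighbours, lost.
  N13 sheds 241 L/s: no online neighbours, lost.
No further seizures.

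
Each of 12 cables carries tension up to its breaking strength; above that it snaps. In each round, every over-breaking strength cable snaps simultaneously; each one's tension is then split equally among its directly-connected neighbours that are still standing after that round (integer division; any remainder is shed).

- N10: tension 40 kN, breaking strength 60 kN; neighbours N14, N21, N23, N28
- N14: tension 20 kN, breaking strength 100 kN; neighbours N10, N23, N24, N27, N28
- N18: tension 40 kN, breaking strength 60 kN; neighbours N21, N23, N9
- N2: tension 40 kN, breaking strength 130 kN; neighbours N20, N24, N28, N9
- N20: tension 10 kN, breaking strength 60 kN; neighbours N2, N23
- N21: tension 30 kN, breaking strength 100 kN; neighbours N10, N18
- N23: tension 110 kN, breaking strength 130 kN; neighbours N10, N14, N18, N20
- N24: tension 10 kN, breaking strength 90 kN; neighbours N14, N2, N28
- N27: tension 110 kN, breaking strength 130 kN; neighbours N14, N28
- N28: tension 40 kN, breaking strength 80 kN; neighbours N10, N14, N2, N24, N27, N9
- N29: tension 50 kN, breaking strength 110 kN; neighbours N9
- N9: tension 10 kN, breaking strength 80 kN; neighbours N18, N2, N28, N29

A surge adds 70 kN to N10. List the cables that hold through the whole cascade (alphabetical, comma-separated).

Round 1 — N10 at 110 > 60. N10 snaps.
  N10 sheds 110 kN to N14, N21, N23, N28: 27 each (2 lost).
    N14: 20+27 = 47 ≤ 100
    N21: 30+27 = 57 ≤ 100
    N23: 110+27 = 137 > 130
    N28: 40+27 = 67 ≤ 80
Round 2 — N23 snaps.
  N23 sheds 137 kN to N14, N18, N20: 45 each (2 lost).
    N14: 47+45 = 92 ≤ 100
    N18: 40+45 = 85 > 60
    N20: 10+45 = 55 ≤ 60
Round 3 — N18 snaps.
  N18 sheds 85 kN to N21, N9: 42 each (1 lost).
    N21: 57+42 = 99 ≤ 100
    N9: 10+42 = 52 ≤ 80
No further breaks.

N14, N2, N20, N21, N24, N27, N28, N29, N9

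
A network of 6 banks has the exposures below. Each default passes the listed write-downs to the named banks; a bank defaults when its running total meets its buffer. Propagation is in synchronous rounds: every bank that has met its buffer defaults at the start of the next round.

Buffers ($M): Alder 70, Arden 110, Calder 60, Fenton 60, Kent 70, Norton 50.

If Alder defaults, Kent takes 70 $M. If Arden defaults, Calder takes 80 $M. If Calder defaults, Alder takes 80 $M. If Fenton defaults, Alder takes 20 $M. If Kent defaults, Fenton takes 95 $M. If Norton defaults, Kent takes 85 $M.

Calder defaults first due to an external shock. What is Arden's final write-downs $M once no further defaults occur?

0

Round 1 — Calder defaults (initial).
  Alder: +80 → 80 ≥ 70
Round 2 — Alder defaults.
  Kent: +70 → 70 ≥ 70
Round 3 — Kent defaults.
  Fenton: +95 → 95 ≥ 60
Round 4 — Fenton defaults.
No further defaults.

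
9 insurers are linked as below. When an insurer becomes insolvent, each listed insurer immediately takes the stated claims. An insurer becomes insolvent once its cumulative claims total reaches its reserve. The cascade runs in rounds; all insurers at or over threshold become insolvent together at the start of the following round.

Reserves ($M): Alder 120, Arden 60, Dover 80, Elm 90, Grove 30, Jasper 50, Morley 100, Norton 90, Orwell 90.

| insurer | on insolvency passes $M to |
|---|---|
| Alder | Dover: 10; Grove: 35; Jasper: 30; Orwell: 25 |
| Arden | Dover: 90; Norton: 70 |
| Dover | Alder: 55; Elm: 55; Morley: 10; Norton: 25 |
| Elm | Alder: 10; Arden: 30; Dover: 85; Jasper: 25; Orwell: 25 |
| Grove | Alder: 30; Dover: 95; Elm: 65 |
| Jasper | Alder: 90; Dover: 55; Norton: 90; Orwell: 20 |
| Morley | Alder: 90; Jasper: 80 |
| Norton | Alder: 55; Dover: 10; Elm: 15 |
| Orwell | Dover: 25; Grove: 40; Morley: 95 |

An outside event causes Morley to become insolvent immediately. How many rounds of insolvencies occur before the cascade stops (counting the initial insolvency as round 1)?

Round 1 — Morley becomes insolvent (initial).
  Alder: +90 → 90 < 120
  Jasper: +80 → 80 ≥ 50
Round 2 — Jasper becomes insolvent.
  Alder: +90 → 180 ≥ 120
  Dover: +55 → 55 < 80
  Norton: +90 → 90 ≥ 90
  Orwell: +20 → 20 < 90
Round 3 — Alder, Norton become insolvent.
  Dover: +10+10 → 75 < 80
  Elm: +15 → 15 < 90
  Grove: +35 → 35 ≥ 30
  Orwell: +25 → 45 < 90
Round 4 — Grove becomes insolvent.
  Dover: +95 → 170 ≥ 80
  Elm: +65 → 80 < 90
Round 5 — Dover becomes insolvent.
  Elm: +55 → 135 ≥ 90
Round 6 — Elm becomes insolvent.
  Arden: +30 → 30 < 60
  Orwell: +25 → 70 < 90
No further insolvencies.

6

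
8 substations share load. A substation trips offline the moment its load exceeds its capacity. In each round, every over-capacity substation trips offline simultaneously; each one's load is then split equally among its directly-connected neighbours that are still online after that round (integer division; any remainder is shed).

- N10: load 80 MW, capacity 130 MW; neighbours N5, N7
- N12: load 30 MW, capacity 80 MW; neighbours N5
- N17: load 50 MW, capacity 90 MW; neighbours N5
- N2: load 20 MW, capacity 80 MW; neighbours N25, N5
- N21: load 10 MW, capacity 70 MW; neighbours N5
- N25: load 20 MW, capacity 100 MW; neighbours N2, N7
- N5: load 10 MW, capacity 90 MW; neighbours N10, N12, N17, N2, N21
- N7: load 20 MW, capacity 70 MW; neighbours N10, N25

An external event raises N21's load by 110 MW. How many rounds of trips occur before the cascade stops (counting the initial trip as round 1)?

2

Round 1 — N21 at 120 > 70. N21 trips offline.
  N21 sheds 120 MW to N5: 120 each.
    N5: 10+120 = 130 > 90
Round 2 — N5 trips offline.
  N5 sheds 130 MW to N10, N12, N17, N2: 32 each (2 lost).
    N10: 80+32 = 112 ≤ 130
    N12: 30+32 = 62 ≤ 80
    N17: 50+32 = 82 ≤ 90
    N2: 20+32 = 52 ≤ 80
No further trips.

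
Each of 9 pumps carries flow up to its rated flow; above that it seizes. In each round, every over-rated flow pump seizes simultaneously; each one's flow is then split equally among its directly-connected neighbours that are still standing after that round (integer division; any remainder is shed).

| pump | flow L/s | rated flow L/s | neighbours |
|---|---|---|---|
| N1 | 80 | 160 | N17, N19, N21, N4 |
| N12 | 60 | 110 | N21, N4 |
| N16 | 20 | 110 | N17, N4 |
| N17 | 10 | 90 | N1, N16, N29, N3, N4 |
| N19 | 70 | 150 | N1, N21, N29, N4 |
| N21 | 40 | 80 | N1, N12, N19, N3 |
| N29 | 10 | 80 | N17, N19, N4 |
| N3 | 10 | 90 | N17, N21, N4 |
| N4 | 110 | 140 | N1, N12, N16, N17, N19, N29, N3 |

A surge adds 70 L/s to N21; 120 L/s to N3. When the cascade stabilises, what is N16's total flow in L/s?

83

Round 1 — N21 at 110 > 80; N3 at 130 > 90. N21, N3 seize.
  N21 sheds 110 L/s to N1, N12, N19: 36 each (2 lost).
    N1: 80+36 = 116 ≤ 160
    N12: 60+36 = 96 ≤ 110
    N19: 70+36 = 106 ≤ 150
  N3 sheds 130 L/s to N17, N4: 65 each.
    N17: 10+65 = 75 ≤ 90
    N4: 110+65 = 175 > 140
Round 2 — N4 seizes.
  N4 sheds 175 L/s to N1, N12, N16, N17, N19, N29: 29 each (1 lost).
    N1: 116+29 = 145 ≤ 160
    N12: 96+29 = 125 > 110
    N16: 20+29 = 49 ≤ 110
    N17: 75+29 = 104 > 90
    N19: 106+29 = 135 ≤ 150
    N29: 10+29 = 39 ≤ 80
Round 3 — N12, N17 seize.
  N12 sheds 125 L/s: no online neighbours, lost.
  N17 sheds 104 L/s to N1, N16, N29: 34 each (2 lost).
    N1: 145+34 = 179 > 160
    N16: 49+34 = 83 ≤ 110
    N29: 39+34 = 73 ≤ 80
Round 4 — N1 seizes.
  N1 sheds 179 L/s to N19: 179 each.
    N19: 135+179 = 314 > 150
Round 5 — N19 seizes.
  N19 sheds 314 L/s to N29: 314 each.
    N29: 73+314 = 387 > 80
Round 6 — N29 seizes.
  N29 sheds 387 L/s: no online neighbours, lost.
No further seizures.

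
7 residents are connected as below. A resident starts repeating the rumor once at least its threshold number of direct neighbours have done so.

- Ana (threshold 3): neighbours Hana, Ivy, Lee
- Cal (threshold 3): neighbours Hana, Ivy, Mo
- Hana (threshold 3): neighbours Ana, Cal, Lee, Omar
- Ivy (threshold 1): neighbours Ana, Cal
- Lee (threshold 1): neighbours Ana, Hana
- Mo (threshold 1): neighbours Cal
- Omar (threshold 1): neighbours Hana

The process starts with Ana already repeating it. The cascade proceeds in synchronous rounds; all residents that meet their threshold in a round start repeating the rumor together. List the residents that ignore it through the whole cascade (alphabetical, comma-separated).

Round 1 — Ana starts repeating the rumor (initial).
Round 2 — checking thresholds:
  Hana: 1 of 4 neighbours < 3, below threshold.
  Ivy: 1 of 2 neighbours ≥ 1, starts repeating the rumor.
  Lee: 1 of 2 neighbours ≥ 1, starts repeating the rumor.
Round 3 — no new spreads; cascade stops.

Cal, Hana, Mo, Omar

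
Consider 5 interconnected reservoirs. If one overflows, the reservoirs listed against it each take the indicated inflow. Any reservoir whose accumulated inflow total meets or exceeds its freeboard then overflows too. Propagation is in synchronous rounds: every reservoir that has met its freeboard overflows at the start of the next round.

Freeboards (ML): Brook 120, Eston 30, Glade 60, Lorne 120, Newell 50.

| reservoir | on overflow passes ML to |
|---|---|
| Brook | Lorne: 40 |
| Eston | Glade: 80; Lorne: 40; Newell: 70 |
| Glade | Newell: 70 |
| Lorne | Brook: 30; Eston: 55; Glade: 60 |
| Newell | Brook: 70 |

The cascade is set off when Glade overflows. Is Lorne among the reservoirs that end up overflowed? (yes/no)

no

Round 1 — Glade overflows (initial).
  Newell: +70 → 70 ≥ 50
Round 2 — Newell overflows.
  Brook: +70 → 70 < 120
No further overflows.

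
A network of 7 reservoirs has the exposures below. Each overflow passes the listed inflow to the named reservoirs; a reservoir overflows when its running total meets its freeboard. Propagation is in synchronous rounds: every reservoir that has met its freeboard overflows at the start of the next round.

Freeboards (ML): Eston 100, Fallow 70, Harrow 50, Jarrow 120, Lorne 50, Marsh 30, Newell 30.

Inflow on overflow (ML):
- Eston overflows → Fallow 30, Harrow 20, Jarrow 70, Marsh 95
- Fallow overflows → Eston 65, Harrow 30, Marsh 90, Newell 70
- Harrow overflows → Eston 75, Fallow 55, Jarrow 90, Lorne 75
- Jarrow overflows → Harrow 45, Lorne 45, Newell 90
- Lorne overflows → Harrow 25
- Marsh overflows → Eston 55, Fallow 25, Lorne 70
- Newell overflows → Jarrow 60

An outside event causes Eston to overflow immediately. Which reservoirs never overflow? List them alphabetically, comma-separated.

Fallow, Harrow, Jarrow, Newell

Round 1 — Eston overflows (initial).
  Fallow: +30 → 30 < 70
  Harrow: +20 → 20 < 50
  Jarrow: +70 → 70 < 120
  Marsh: +95 → 95 ≥ 30
Round 2 — Marsh overflows.
  Fallow: +25 → 55 < 70
  Lorne: +70 → 70 ≥ 50
Round 3 — Lorne overflows.
  Harrow: +25 → 45 < 50
No further overflows.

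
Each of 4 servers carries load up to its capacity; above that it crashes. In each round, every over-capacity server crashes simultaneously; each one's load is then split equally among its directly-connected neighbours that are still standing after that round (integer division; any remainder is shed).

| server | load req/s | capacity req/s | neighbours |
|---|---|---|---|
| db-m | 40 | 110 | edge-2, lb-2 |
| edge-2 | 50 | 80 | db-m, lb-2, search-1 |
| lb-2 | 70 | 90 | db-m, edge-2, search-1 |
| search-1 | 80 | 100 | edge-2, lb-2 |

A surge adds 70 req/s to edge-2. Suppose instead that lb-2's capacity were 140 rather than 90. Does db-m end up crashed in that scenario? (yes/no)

yes

With lb-2's capacity at 140:
Round 1 — edge-2 at 120 > 80. edge-2 crashes.
  edge-2 sheds 120 req/s to db-m, lb-2, search-1: 40 each.
    db-m: 40+40 = 80 ≤ 110
    lb-2: 70+40 = 110 ≤ 140
    search-1: 80+40 = 120 > 100
Round 2 — search-1 crashes.
  search-1 sheds 120 req/s to lb-2: 120 each.
    lb-2: 110+120 = 230 > 140
Round 3 — lb-2 crashes.
  lb-2 sheds 230 req/s to db-m: 230 each.
    db-m: 80+230 = 310 > 110
Round 4 — db-m crashes.
  db-m sheds 310 req/s: no online neighbours, lost.
No further crashes.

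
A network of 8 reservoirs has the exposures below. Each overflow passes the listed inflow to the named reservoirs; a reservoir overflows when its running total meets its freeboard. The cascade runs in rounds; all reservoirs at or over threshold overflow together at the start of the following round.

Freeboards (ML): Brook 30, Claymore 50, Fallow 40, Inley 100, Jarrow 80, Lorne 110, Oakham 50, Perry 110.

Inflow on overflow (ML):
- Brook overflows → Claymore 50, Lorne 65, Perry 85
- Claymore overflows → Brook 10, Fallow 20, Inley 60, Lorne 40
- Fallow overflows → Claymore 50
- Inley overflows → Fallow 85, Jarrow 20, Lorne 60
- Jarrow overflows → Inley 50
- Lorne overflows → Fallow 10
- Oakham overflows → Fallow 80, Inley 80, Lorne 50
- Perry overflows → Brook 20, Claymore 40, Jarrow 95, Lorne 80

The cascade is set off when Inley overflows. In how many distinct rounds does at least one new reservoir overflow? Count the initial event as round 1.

3

Round 1 — Inley overflows (initial).
  Fallow: +85 → 85 ≥ 40
  Jarrow: +20 → 20 < 80
  Lorne: +60 → 60 < 110
Round 2 — Fallow overflows.
  Claymore: +50 → 50 ≥ 50
Round 3 — Claymore overflows.
  Brook: +10 → 10 < 30
  Lorne: +40 → 100 < 110
No further overflows.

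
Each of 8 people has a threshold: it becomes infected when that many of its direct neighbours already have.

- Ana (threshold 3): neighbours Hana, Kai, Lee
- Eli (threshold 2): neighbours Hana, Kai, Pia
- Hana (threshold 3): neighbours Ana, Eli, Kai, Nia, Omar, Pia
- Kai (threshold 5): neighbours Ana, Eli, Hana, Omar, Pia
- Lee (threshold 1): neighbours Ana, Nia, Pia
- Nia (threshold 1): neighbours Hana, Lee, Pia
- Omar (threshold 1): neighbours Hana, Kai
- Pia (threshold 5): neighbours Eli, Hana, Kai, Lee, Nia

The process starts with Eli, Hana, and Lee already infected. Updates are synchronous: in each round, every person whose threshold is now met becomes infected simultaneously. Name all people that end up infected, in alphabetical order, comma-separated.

Round 1 — Eli, Hana, Lee become infected (initial).
Round 2 — checking thresholds:
  Ana: 2 of 3 neighbours < 3, below threshold.
  Kai: 2 of 5 neighbours < 5, below threshold.
  Nia: 2 of 3 neighbours ≥ 1, becomes infected.
  Omar: 1 of 2 neighbours ≥ 1, becomes infected.
  Pia: 3 of 5 neighbours < 5, below threshold.
Round 3 — no new infections; cascade stops.

Eli, Hana, Lee, Nia, Omar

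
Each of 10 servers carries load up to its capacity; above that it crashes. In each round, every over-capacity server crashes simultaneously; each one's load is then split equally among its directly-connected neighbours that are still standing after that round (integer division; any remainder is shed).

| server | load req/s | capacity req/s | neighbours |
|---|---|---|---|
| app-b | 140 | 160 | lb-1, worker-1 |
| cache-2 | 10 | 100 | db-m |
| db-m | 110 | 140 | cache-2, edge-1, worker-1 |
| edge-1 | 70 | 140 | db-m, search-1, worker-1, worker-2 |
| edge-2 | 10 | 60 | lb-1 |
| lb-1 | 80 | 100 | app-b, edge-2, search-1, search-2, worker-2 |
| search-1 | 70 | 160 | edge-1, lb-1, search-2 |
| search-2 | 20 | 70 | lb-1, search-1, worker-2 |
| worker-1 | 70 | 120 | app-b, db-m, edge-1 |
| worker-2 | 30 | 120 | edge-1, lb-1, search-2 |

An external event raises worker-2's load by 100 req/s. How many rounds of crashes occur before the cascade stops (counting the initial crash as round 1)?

Round 1 — worker-2 at 130 > 120. worker-2 crashes.
  worker-2 sheds 130 req/s to edge-1, lb-1, search-2: 43 each (1 lost).
    edge-1: 70+43 = 113 ≤ 140
    lb-1: 80+43 = 123 > 100
    search-2: 20+43 = 63 ≤ 70
Round 2 — lb-1 crashes.
  lb-1 sheds 123 req/s to app-b, edge-2, search-1, search-2: 30 each (3 lost).
    app-b: 140+30 = 170 > 160
    edge-2: 10+30 = 40 ≤ 60
    search-1: 70+30 = 100 ≤ 160
    search-2: 63+30 = 93 > 70
Round 3 — app-b, search-2 crash.
  app-b sheds 170 req/s to worker-1: 170 each.
    worker-1: 70+170 = 240 > 120
  search-2 sheds 93 req/s to search-1: 93 each.
    search-1: 100+93 = 193 > 160
Round 4 — search-1, worker-1 crash.
  search-1 sheds 193 req/s to edge-1: 193 each.
    edge-1: 113+193 = 306 > 140
  worker-1 sheds 240 req/s to db-m, edge-1: 120 each.
    db-m: 110+120 = 230 > 140
    edge-1: 306+120 = 426 > 140
Round 5 — db-m, edge-1 crash.
  db-m sheds 230 req/s to cache-2: 230 each.
    cache-2: 10+230 = 240 > 100
  edge-1 sheds 426 req/s: no online neighbours, lost.
Round 6 — cache-2 crashes.
  cache-2 sheds 240 req/s: no online neighbours, lost.
No further crashes.

6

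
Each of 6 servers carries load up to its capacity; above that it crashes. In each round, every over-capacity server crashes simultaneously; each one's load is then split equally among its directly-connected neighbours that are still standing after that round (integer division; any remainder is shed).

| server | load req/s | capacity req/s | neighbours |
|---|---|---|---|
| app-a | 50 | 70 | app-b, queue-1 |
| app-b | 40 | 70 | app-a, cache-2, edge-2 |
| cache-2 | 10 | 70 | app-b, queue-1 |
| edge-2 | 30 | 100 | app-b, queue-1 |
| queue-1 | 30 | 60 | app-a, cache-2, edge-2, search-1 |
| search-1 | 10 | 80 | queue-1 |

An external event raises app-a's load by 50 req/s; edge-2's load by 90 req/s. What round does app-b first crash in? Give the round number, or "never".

Round 1 — app-a at 100 > 70; edge-2 at 120 > 100. app-a, edge-2 crash.
  app-a sheds 100 req/s to app-b, queue-1: 50 each.
    app-b: 40+50 = 90 > 70
    queue-1: 30+50 = 80 > 60
  edge-2 sheds 120 req/s to app-b, queue-1: 60 each.
    app-b: 90+60 = 150 > 70
    queue-1: 80+60 = 140 > 60
Round 2 — app-b, queue-1 crash.
  app-b sheds 150 req/s to cache-2: 150 each.
    cache-2: 10+150 = 160 > 70
  queue-1 sheds 140 req/s to cache-2, search-1: 70 each.
    cache-2: 160+70 = 230 > 70
    search-1: 10+70 = 80 ≤ 80
Round 3 — cache-2 crashes.
  cache-2 sheds 230 req/s: no online neighbours, lost.
No further crashes.

2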